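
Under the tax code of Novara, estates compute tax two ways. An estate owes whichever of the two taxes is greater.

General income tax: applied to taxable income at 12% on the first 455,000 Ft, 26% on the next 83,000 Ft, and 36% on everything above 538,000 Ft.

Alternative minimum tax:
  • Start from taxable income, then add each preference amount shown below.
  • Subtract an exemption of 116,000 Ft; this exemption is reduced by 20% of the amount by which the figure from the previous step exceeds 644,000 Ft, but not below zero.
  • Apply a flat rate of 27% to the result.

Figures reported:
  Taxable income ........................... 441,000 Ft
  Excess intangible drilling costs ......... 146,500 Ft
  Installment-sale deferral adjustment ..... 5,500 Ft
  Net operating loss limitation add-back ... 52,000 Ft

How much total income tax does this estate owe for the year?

Alternative minimum tax:
  Adjusted income: 441,000 Ft + 146,500 Ft + 5,500 Ft + 52,000 Ft = 645,000 Ft
  Exemption: 116,000 Ft − 20% × (645,000 Ft − 644,000 Ft) = 116,000 Ft − 200 Ft = 115,800 Ft
  Base: 645,000 Ft − 115,800 Ft = 529,200 Ft
  529,200 Ft × 27% = 142,884 Ft

General income tax:
  441,000 Ft × 12% = 52,920 Ft

142,884 Ft > 52,920 Ft, so the alternative minimum tax is the binding amount.

142,884 Ft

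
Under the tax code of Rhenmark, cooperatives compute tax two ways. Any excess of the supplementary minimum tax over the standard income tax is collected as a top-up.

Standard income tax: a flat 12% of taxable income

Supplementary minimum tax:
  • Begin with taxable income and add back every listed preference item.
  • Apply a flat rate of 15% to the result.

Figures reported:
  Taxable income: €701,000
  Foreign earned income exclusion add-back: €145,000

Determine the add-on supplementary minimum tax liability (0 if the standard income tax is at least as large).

€42,780

Supplementary minimum tax:
  Adjusted income: €701,000 + €145,000 = €846,000
  €846,000 × 15% = €126,900

Standard income tax:
  €701,000 × 12% = €84,120

Excess of supplementary minimum tax over standard income tax: €126,900 − €84,120 = €42,780.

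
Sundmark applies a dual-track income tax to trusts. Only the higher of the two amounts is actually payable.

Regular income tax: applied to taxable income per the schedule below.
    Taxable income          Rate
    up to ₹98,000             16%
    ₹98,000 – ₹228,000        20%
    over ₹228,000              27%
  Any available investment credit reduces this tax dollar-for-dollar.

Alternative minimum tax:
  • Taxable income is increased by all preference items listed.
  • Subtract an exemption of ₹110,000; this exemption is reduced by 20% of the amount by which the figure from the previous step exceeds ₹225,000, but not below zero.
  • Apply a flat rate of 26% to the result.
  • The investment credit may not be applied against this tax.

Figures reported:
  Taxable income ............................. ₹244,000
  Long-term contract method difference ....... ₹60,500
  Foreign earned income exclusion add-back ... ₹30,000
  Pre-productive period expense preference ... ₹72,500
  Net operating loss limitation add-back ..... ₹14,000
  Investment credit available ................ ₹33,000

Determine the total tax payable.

Regular income tax:
  ₹98,000 × 16% = ₹15,680
  ₹130,000 × 20% = ₹26,000
  ₹16,000 × 27% = ₹4,320
  → ₹46,000
  Less investment credit ₹33,000 → ₹13,000

Alternative minimum tax:
  Adjusted income: ₹244,000 + ₹60,500 + ₹30,000 + ₹72,500 + ₹14,000 = ₹421,000
  Exemption: ₹110,000 − 20% × (₹421,000 − ₹225,000) = ₹110,000 − ₹39,200 = ₹70,800
  Base: ₹421,000 − ₹70,800 = ₹350,200
  ₹350,200 × 26% = ₹91,052

₹91,052 > ₹13,000, so the alternative minimum tax is the binding amount.

₹91,052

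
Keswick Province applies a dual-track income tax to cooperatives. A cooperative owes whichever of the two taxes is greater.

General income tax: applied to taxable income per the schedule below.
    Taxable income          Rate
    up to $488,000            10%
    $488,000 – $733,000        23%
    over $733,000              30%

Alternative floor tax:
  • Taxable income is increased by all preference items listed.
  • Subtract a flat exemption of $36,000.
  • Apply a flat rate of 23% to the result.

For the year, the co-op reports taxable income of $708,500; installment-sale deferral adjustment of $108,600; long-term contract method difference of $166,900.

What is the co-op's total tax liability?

Alternative floor tax:
  Adjusted income: $708,500 + $108,600 + $166,900 = $984,000
  Less exemption $36,000 → base $948,000
  $948,000 × 23% = $218,040

General income tax:
  $488,000 × 10% = $48,800
  $220,500 × 23% = $50,715
  → $99,515

$218,040 > $99,515, so the alternative floor tax is the binding amount.

$218,040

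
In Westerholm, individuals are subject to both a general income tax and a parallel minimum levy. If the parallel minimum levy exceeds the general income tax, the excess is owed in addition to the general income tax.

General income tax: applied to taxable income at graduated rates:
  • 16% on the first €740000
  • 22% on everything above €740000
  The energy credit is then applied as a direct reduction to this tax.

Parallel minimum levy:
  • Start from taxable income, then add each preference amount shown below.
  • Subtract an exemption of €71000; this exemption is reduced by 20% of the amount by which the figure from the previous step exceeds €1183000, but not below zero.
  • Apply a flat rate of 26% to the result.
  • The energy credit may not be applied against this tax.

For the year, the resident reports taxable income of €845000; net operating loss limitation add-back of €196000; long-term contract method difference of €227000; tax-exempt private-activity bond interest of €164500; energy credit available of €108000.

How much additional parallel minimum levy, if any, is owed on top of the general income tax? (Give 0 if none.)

€333464

Parallel minimum levy:
  Adjusted income: €845000 + €196000 + €227000 + €164500 = €1432500
  Exemption: €71000 − 20% × (€1432500 − €1183000) = €71000 − €49900 = €21100
  Base: €1432500 − €21100 = €1411400
  €1411400 × 26% = €366964

General income tax:
  €740000 × 16% = €118400
  €105000 × 22% = €23100
  → €141500
  Less energy credit €108000 → €33500

Excess of parallel minimum levy over general income tax: €366964 − €33500 = €333464.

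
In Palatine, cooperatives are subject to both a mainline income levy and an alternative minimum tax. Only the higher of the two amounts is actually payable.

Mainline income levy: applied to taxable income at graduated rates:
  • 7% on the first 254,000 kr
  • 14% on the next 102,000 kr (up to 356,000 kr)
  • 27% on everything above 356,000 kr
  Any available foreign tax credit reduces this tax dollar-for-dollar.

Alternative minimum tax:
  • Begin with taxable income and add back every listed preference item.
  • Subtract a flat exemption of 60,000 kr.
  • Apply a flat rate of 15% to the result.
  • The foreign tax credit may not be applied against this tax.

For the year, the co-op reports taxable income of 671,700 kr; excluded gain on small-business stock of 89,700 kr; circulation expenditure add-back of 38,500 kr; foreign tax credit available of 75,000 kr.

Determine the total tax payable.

Mainline income levy:
  254,000 kr × 7% = 17,780 kr
  102,000 kr × 14% = 14,280 kr
  315,700 kr × 27% = 85,239 kr
  → 117,299 kr
  Less foreign tax credit 75,000 kr → 42,299 kr

Alternative minimum tax:
  Adjusted income: 671,700 kr + 89,700 kr + 38,500 kr = 799,900 kr
  Less exemption 60,000 kr → base 739,900 kr
  739,900 kr × 15% = 110,985 kr

110,985 kr > 42,299 kr, so the alternative minimum tax is the binding amount.

110,985 kr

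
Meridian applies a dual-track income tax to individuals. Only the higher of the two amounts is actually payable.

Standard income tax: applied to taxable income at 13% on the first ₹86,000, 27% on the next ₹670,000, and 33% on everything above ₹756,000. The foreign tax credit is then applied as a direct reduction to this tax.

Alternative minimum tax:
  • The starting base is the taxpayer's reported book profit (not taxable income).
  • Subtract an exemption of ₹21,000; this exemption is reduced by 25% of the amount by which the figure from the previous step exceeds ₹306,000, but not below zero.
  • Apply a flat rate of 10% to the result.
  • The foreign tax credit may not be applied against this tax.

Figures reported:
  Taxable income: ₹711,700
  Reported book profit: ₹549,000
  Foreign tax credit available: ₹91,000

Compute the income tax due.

₹89,119

Alternative minimum tax:
  Base (reported book profit): ₹549,000
  Exemption: 25% × (₹549,000 − ₹306,000) = ₹60,750 ≥ ₹21,000, so the exemption is fully phased out
  Base: ₹549,000 − ₹0 = ₹549,000
  ₹549,000 × 10% = ₹54,900

Standard income tax:
  ₹86,000 × 13% = ₹11,180
  ₹625,700 × 27% = ₹168,939
  → ₹180,119
  Less foreign tax credit ₹91,000 → ₹89,119

₹89,119 > ₹54,900, so the standard income tax governs.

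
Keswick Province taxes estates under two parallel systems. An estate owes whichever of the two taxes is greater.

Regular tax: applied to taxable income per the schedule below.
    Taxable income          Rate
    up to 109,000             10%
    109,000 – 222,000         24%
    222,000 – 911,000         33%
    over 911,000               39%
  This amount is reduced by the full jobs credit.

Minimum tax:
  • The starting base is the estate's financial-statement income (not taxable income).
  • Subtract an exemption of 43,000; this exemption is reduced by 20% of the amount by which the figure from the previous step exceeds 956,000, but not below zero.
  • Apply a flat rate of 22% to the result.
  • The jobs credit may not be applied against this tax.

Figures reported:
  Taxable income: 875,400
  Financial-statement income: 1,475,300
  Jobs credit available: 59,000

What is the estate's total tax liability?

324,566

Minimum tax:
  Base (financial-statement income): 1,475,300
  Exemption: 20% × (1,475,300 − 956,000) = 103,860 ≥ 43,000, so the exemption is fully phased out
  Base: 1,475,300 − 0 = 1,475,300
  1,475,300 × 22% = 324,566

Regular tax:
  109,000 × 10% = 10,900
  113,000 × 24% = 27,120
  653,400 × 33% = 215,622
  → 253,642
  Less jobs credit 59,000 → 194,642

324,566 > 194,642, so the minimum tax is the binding amount.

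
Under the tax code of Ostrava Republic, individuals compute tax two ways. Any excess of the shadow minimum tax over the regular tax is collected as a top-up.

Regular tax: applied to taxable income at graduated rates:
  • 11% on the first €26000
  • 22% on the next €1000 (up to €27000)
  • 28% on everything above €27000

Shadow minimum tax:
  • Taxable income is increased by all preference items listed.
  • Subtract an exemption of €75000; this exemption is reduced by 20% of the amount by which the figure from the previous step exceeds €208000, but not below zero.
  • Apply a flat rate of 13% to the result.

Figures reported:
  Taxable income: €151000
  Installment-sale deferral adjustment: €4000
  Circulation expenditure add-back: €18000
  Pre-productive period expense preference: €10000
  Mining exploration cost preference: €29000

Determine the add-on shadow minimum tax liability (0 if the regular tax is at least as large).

€0

Shadow minimum tax:
  Adjusted income: €151000 + €4000 + €18000 + €10000 + €29000 = €212000
  Exemption: €75000 − 20% × (€212000 − €208000) = €75000 − €800 = €74200
  Base: €212000 − €74200 = €137800
  €137800 × 13% = €17914

Regular tax:
  €26000 × 11% = €2860
  €1000 × 22% = €220
  €124000 × 28% = €34720
  → €37800

€17914 ≤ €37800, so no add-on is due.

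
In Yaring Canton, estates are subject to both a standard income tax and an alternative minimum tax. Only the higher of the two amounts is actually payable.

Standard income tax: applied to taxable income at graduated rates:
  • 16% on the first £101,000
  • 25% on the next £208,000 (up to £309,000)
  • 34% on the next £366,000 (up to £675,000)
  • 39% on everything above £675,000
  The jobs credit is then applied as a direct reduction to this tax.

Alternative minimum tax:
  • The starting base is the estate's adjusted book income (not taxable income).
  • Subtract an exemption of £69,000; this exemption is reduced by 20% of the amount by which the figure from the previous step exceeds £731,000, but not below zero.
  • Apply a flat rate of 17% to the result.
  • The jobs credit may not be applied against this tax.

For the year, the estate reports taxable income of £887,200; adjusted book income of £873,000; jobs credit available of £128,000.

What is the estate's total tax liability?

£147,358

Standard income tax:
  £101,000 × 16% = £16,160
  £208,000 × 25% = £52,000
  £366,000 × 34% = £124,440
  £212,200 × 39% = £82,758
  → £275,358
  Less jobs credit £128,000 → £147,358

Alternative minimum tax:
  Base (adjusted book income): £873,000
  Exemption: £69,000 − 20% × (£873,000 − £731,000) = £69,000 − £28,400 = £40,600
  Base: £873,000 − £40,600 = £832,400
  £832,400 × 17% = £141,508

£147,358 > £141,508, so the standard income tax governs.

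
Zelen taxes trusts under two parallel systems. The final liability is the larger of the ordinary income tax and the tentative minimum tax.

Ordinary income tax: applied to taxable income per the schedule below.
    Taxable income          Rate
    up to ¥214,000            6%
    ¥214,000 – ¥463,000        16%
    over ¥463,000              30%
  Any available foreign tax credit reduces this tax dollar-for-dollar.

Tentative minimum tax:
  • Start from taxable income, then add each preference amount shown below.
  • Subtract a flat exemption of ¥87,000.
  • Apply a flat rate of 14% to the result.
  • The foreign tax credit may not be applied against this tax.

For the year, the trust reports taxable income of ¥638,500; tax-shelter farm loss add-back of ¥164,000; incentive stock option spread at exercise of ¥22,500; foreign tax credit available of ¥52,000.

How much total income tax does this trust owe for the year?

Tentative minimum tax:
  Adjusted income: ¥638,500 + ¥164,000 + ¥22,500 = ¥825,000
  Less exemption ¥87,000 → base ¥738,000
  ¥738,000 × 14% = ¥103,320

Ordinary income tax:
  ¥214,000 × 6% = ¥12,840
  ¥249,000 × 16% = ¥39,840
  ¥175,500 × 30% = ¥52,650
  → ¥105,330
  Less foreign tax credit ¥52,000 → ¥53,330

¥103,320 > ¥53,330, so the tentative minimum tax is the binding amount.

¥103,320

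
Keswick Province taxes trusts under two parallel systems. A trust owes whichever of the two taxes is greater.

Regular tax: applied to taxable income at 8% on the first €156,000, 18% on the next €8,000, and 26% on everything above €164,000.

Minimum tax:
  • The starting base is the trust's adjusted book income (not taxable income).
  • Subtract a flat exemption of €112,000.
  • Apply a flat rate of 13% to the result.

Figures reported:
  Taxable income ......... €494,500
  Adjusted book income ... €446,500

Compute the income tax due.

Minimum tax:
  Base (adjusted book income): €446,500
  Less exemption €112,000 → base €334,500
  €334,500 × 13% = €43,485

Regular tax:
  €156,000 × 8% = €12,480
  €8,000 × 18% = €1,440
  €330,500 × 26% = €85,930
  → €99,850

€99,850 > €43,485, so the regular tax governs.

€99,850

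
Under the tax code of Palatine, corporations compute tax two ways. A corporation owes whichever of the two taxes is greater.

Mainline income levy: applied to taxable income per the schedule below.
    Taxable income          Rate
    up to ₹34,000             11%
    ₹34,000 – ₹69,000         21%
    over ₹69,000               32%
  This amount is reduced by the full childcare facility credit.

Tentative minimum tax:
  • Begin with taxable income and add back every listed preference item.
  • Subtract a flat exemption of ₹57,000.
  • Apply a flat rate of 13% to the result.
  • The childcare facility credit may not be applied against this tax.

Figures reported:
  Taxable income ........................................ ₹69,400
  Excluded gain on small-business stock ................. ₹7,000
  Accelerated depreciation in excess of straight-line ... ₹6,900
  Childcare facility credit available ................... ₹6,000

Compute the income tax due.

Mainline income levy:
  ₹34,000 × 11% = ₹3,740
  ₹35,000 × 21% = ₹7,350
  ₹400 × 32% = ₹128
  → ₹11,218
  Less childcare facility credit ₹6,000 → ₹5,218

Tentative minimum tax:
  Adjusted income: ₹69,400 + ₹7,000 + ₹6,900 = ₹83,300
  Less exemption ₹57,000 → base ₹26,300
  ₹26,300 × 13% = ₹3,419

₹5,218 > ₹3,419, so the mainline income levy governs.

₹5,218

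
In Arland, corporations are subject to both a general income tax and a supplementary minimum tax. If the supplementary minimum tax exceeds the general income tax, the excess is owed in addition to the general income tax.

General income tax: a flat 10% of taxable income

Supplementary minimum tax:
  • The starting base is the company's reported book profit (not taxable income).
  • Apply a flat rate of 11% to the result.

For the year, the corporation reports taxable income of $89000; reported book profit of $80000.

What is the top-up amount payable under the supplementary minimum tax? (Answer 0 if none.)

$0

General income tax:
  $89000 × 10% = $8900

Supplementary minimum tax:
  Base (reported book profit): $80000
  $80000 × 11% = $8800

$8800 ≤ $8900, so no add-on is due.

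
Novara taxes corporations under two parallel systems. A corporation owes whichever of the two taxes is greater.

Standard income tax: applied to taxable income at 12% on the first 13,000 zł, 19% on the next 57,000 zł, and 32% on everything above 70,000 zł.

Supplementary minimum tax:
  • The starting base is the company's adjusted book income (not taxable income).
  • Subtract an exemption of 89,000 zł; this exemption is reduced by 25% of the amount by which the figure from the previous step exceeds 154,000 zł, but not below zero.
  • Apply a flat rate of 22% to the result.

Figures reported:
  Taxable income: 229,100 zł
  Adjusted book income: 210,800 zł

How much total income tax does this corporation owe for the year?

Standard income tax:
  13,000 zł × 12% = 1,560 zł
  57,000 zł × 19% = 10,830 zł
  159,100 zł × 32% = 50,912 zł
  → 63,302 zł

Supplementary minimum tax:
  Base (adjusted book income): 210,800 zł
  Exemption: 89,000 zł − 25% × (210,800 zł − 154,000 zł) = 89,000 zł − 14,200 zł = 74,800 zł
  Base: 210,800 zł − 74,800 zł = 136,000 zł
  136,000 zł × 22% = 29,920 zł

63,302 zł > 29,920 zł, so the standard income tax governs.

63,302 zł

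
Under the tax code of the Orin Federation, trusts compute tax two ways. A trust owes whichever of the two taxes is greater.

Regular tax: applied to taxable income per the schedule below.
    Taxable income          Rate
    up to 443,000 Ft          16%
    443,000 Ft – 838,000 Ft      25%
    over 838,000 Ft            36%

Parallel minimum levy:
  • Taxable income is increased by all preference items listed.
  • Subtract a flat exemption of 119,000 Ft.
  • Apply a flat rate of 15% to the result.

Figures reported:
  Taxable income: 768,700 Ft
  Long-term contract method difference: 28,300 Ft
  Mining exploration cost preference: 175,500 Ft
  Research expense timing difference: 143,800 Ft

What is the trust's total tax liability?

152,305 Ft

Regular tax:
  443,000 Ft × 16% = 70,880 Ft
  325,700 Ft × 25% = 81,425 Ft
  → 152,305 Ft

Parallel minimum levy:
  Adjusted income: 768,700 Ft + 28,300 Ft + 175,500 Ft + 143,800 Ft = 1,116,300 Ft
  Less exemption 119,000 Ft → base 997,300 Ft
  997,300 Ft × 15% = 149,595 Ft

152,305 Ft > 149,595 Ft, so the regular tax governs.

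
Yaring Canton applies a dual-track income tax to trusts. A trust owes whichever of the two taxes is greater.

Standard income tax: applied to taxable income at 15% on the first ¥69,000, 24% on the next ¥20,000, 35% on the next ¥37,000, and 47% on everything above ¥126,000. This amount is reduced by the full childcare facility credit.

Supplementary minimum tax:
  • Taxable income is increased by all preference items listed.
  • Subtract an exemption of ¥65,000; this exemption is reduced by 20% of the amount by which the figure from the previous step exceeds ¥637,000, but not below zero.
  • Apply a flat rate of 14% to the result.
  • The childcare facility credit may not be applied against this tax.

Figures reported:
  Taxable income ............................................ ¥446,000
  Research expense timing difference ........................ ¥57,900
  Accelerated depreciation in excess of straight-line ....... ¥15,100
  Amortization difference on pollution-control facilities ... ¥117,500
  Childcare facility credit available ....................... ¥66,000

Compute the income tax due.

¥112,500

Supplementary minimum tax:
  Adjusted income: ¥446,000 + ¥57,900 + ¥15,100 + ¥117,500 = ¥636,500
  Exemption: ¥636,500 ≤ ¥637,000, so full ¥65,000 applies
  Base: ¥636,500 − ¥65,000 = ¥571,500
  ¥571,500 × 14% = ¥80,010

Standard income tax:
  ¥69,000 × 15% = ¥10,350
  ¥20,000 × 24% = ¥4,800
  ¥37,000 × 35% = ¥12,950
  ¥320,000 × 47% = ¥150,400
  → ¥178,500
  Less childcare facility credit ¥66,000 → ¥112,500

¥112,500 > ¥80,010, so the standard income tax governs.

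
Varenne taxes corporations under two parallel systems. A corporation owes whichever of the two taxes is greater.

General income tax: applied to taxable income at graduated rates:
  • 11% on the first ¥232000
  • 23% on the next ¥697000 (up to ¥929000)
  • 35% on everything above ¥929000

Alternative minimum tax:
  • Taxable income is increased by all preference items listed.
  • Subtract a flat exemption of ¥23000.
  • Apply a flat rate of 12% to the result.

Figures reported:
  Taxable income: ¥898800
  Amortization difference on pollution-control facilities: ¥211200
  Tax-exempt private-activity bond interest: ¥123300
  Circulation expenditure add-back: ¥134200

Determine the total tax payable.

Alternative minimum tax:
  Adjusted income: ¥898800 + ¥211200 + ¥123300 + ¥134200 = ¥1367500
  Less exemption ¥23000 → base ¥1344500
  ¥1344500 × 12% = ¥161340

General income tax:
  ¥232000 × 11% = ¥25520
  ¥666800 × 23% = ¥153364
  → ¥178884

¥178884 > ¥161340, so the general income tax governs.

¥178884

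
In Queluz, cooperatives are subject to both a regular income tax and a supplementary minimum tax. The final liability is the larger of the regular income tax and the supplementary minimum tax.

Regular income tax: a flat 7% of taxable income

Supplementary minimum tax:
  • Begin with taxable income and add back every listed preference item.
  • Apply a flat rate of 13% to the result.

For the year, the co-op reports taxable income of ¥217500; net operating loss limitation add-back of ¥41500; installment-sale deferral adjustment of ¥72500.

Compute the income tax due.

Supplementary minimum tax:
  Adjusted income: ¥217500 + ¥41500 + ¥72500 = ¥331500
  ¥331500 × 13% = ¥43095

Regular income tax:
  ¥217500 × 7% = ¥15225

¥43095 > ¥15225, so the supplementary minimum tax is the binding amount.

¥43095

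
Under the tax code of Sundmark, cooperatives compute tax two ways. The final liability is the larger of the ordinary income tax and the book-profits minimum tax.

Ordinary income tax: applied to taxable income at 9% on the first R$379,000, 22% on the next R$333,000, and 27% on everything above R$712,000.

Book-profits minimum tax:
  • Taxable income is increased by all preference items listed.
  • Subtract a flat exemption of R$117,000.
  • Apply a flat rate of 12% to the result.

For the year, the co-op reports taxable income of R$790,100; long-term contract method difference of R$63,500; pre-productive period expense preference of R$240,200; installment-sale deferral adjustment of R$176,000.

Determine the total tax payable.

R$138,336

Ordinary income tax:
  R$379,000 × 9% = R$34,110
  R$333,000 × 22% = R$73,260
  R$78,100 × 27% = R$21,087
  → R$128,457

Book-profits minimum tax:
  Adjusted income: R$790,100 + R$63,500 + R$240,200 + R$176,000 = R$1,269,800
  Less exemption R$117,000 → base R$1,152,800
  R$1,152,800 × 12% = R$138,336

R$138,336 > R$128,457, so the book-profits minimum tax is the binding amount.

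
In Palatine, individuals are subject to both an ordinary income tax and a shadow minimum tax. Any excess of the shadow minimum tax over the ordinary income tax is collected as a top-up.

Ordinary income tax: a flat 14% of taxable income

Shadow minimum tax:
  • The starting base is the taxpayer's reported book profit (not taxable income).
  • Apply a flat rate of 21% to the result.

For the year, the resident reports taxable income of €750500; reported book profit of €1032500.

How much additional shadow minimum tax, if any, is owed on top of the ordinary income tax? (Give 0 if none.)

Shadow minimum tax:
  Base (reported book profit): €1032500
  €1032500 × 21% = €216825

Ordinary income tax:
  €750500 × 14% = €105070

Excess of shadow minimum tax over ordinary income tax: €216825 − €105070 = €111755.

€111755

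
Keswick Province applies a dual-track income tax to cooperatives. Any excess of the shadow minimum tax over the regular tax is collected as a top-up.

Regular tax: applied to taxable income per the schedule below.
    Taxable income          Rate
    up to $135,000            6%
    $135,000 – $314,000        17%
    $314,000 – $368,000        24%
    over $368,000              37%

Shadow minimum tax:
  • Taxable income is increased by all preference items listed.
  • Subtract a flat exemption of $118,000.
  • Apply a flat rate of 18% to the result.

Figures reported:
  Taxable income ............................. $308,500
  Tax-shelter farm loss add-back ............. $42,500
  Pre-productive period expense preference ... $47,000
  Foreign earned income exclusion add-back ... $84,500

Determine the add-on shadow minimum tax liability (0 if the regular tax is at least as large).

Regular tax:
  $135,000 × 6% = $8,100
  $173,500 × 17% = $29,495
  → $37,595

Shadow minimum tax:
  Adjusted income: $308,500 + $42,500 + $47,000 + $84,500 = $482,500
  Less exemption $118,000 → base $364,500
  $364,500 × 18% = $65,610

Excess of shadow minimum tax over regular tax: $65,610 − $37,595 = $28,015.

$28,015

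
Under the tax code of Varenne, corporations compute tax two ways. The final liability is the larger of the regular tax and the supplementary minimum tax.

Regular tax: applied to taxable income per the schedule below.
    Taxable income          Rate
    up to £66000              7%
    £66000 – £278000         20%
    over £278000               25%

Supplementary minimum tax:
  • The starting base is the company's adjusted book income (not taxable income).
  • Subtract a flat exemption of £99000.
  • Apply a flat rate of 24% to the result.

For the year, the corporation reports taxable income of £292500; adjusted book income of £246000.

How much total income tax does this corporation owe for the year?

Regular tax:
  £66000 × 7% = £4620
  £212000 × 20% = £42400
  £14500 × 25% = £3625
  → £50645

Supplementary minimum tax:
  Base (adjusted book income): £246000
  Less exemption £99000 → base £147000
  £147000 × 24% = £35280

£50645 > £35280, so the regular tax governs.

£50645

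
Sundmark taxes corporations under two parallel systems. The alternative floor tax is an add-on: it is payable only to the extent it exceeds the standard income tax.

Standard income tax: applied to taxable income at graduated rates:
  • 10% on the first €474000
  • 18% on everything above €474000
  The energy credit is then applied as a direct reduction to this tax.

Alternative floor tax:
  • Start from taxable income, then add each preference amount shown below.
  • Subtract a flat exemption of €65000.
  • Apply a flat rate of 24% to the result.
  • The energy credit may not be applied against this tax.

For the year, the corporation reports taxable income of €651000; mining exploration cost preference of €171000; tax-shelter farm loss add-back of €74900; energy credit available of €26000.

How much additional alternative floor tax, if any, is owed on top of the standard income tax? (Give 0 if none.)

Alternative floor tax:
  Adjusted income: €651000 + €171000 + €74900 = €896900
  Less exemption €65000 → base €831900
  €831900 × 24% = €199656

Standard income tax:
  €474000 × 10% = €47400
  €177000 × 18% = €31860
  → €79260
  Less energy credit €26000 → €53260

Excess of alternative floor tax over standard income tax: €199656 − €53260 = €146396.

€146396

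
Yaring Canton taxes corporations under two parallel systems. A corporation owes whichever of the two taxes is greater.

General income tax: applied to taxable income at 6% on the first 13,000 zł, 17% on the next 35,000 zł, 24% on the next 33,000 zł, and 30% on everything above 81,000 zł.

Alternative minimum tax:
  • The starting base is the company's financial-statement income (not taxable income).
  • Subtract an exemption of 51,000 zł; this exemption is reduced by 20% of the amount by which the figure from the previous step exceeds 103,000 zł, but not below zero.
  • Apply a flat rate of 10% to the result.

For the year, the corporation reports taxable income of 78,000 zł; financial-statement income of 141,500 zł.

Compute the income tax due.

Alternative minimum tax:
  Base (financial-statement income): 141,500 zł
  Exemption: 51,000 zł − 20% × (141,500 zł − 103,000 zł) = 51,000 zł − 7,700 zł = 43,300 zł
  Base: 141,500 zł − 43,300 zł = 98,200 zł
  98,200 zł × 10% = 9,820 zł

General income tax:
  13,000 zł × 6% = 780 zł
  35,000 zł × 17% = 5,950 zł
  30,000 zł × 24% = 7,200 zł
  → 13,930 zł

13,930 zł > 9,820 zł, so the general income tax governs.

13,930 zł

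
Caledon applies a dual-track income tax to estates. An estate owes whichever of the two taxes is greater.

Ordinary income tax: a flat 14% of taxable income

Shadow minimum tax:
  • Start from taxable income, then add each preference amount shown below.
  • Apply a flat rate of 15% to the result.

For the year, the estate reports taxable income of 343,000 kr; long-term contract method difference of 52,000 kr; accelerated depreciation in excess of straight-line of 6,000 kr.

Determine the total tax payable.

Shadow minimum tax:
  Adjusted income: 343,000 kr + 52,000 kr + 6,000 kr = 401,000 kr
  401,000 kr × 15% = 60,150 kr

Ordinary income tax:
  343,000 kr × 14% = 48,020 kr

60,150 kr > 48,020 kr, so the shadow minimum tax is the binding amount.

60,150 kr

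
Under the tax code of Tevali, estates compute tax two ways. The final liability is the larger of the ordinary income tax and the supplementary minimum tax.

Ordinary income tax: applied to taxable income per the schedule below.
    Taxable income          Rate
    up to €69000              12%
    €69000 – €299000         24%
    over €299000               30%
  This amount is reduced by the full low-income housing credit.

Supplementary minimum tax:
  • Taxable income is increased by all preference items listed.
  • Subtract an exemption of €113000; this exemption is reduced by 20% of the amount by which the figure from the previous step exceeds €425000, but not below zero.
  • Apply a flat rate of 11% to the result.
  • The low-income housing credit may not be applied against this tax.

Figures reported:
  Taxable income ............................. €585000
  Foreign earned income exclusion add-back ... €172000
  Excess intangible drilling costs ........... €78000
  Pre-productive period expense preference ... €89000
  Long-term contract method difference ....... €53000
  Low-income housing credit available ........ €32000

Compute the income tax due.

€117280

Ordinary income tax:
  €69000 × 12% = €8280
  €230000 × 24% = €55200
  €286000 × 30% = €85800
  → €149280
  Less low-income housing credit €32000 → €117280

Supplementary minimum tax:
  Adjusted income: €585000 + €172000 + €78000 + €89000 + €53000 = €977000
  Exemption: €113000 − 20% × (€977000 − €425000) = €113000 − €110400 = €2600
  Base: €977000 − €2600 = €974400
  €974400 × 11% = €107184

€117280 > €107184, so the ordinary income tax governs.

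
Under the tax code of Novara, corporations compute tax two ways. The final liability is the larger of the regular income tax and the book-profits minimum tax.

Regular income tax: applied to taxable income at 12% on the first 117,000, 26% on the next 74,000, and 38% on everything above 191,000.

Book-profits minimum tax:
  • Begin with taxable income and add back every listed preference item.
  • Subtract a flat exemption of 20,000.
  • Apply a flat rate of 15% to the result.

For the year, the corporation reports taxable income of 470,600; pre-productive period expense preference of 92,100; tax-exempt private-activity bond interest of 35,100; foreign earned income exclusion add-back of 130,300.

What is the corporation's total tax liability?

139,528

Regular income tax:
  117,000 × 12% = 14,040
  74,000 × 26% = 19,240
  279,600 × 38% = 106,248
  → 139,528

Book-profits minimum tax:
  Adjusted income: 470,600 + 92,100 + 35,100 + 130,300 = 728,100
  Less exemption 20,000 → base 708,100
  708,100 × 15% = 106,215

139,528 > 106,215, so the regular income tax governs.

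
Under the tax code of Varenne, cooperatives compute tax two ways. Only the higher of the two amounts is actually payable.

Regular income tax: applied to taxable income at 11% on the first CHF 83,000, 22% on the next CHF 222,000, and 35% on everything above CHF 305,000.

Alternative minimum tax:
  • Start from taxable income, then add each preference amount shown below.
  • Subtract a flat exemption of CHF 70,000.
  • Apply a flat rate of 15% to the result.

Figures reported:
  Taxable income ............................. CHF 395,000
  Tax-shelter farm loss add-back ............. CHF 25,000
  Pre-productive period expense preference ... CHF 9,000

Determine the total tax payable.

CHF 89,470

Regular income tax:
  CHF 83,000 × 11% = CHF 9,130
  CHF 222,000 × 22% = CHF 48,840
  CHF 90,000 × 35% = CHF 31,500
  → CHF 89,470

Alternative minimum tax:
  Adjusted income: CHF 395,000 + CHF 25,000 + CHF 9,000 = CHF 429,000
  Less exemption CHF 70,000 → base CHF 359,000
  CHF 359,000 × 15% = CHF 53,850

CHF 89,470 > CHF 53,850, so the regular income tax governs.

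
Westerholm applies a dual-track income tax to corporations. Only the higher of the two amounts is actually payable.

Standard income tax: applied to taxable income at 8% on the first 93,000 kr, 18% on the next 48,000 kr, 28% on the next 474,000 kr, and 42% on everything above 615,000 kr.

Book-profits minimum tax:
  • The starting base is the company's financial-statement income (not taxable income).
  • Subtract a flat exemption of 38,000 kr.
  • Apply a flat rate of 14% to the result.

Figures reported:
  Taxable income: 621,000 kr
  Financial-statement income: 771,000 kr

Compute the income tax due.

151,320 kr

Standard income tax:
  93,000 kr × 8% = 7,440 kr
  48,000 kr × 18% = 8,640 kr
  474,000 kr × 28% = 132,720 kr
  6,000 kr × 42% = 2,520 kr
  → 151,320 kr

Book-profits minimum tax:
  Base (financial-statement income): 771,000 kr
  Less exemption 38,000 kr → base 733,000 kr
  733,000 kr × 14% = 102,620 kr

151,320 kr > 102,620 kr, so the standard income tax governs.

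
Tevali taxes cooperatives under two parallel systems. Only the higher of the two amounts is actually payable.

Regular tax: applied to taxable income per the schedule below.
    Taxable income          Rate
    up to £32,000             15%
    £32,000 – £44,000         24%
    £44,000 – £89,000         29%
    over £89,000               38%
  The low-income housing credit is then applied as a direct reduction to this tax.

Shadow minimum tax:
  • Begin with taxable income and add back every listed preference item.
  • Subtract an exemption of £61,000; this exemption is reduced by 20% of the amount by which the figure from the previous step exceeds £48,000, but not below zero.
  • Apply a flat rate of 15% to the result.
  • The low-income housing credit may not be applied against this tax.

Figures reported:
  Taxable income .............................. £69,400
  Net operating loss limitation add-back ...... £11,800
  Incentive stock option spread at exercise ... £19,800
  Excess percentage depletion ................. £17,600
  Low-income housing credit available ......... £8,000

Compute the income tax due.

Regular tax:
  £32,000 × 15% = £4,800
  £12,000 × 24% = £2,880
  £25,400 × 29% = £7,366
  → £15,046
  Less low-income housing credit £8,000 → £7,046

Shadow minimum tax:
  Adjusted income: £69,400 + £11,800 + £19,800 + £17,600 = £118,600
  Exemption: £61,000 − 20% × (£118,600 − £48,000) = £61,000 − £14,120 = £46,880
  Base: £118,600 − £46,880 = £71,720
  £71,720 × 15% = £10,758

£10,758 > £7,046, so the shadow minimum tax is the binding amount.

£10,758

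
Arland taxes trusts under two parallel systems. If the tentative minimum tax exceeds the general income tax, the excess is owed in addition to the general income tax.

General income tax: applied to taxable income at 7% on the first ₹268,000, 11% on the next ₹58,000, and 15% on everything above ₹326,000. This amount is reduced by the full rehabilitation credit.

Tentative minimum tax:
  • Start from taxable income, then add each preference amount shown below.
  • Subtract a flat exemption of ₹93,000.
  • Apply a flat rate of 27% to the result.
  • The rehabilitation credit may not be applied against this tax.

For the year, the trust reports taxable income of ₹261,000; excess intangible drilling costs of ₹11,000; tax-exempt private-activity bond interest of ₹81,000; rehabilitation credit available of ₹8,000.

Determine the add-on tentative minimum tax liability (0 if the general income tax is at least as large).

Tentative minimum tax:
  Adjusted income: ₹261,000 + ₹11,000 + ₹81,000 = ₹353,000
  Less exemption ₹93,000 → base ₹260,000
  ₹260,000 × 27% = ₹70,200

General income tax:
  ₹261,000 × 7% = ₹18,270
  Less rehabilitation credit ₹8,000 → ₹10,270

Excess of tentative minimum tax over general income tax: ₹70,200 − ₹10,270 = ₹59,930.

₹59,930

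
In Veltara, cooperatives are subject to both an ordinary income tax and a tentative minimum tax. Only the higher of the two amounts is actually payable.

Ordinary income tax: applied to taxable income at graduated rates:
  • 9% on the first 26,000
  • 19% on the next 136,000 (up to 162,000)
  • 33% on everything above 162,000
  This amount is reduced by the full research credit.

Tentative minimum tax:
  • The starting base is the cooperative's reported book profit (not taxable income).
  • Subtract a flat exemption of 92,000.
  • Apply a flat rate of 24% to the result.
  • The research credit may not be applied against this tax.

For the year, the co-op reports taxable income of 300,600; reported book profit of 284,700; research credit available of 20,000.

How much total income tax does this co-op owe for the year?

Ordinary income tax:
  26,000 × 9% = 2,340
  136,000 × 19% = 25,840
  138,600 × 33% = 45,738
  → 73,918
  Less research credit 20,000 → 53,918

Tentative minimum tax:
  Base (reported book profit): 284,700
  Less exemption 92,000 → base 192,700
  192,700 × 24% = 46,248

53,918 > 46,248, so the ordinary income tax governs.

53,918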